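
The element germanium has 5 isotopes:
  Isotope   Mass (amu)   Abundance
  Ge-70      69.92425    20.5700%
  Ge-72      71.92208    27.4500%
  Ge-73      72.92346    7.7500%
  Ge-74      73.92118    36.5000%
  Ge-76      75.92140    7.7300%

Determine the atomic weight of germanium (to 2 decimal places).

Weight each isotope mass by its fractional abundance: 0.205700 × 69.92425 + 0.274500 × 71.92208 + 0.077500 × 72.92346 + 0.365000 × 73.92118 + 0.077300 × 75.92140
= 14.383418 + 19.742611 + 5.651568 + 26.981231 + 5.868724 = 72.627552 amu

72.63 amu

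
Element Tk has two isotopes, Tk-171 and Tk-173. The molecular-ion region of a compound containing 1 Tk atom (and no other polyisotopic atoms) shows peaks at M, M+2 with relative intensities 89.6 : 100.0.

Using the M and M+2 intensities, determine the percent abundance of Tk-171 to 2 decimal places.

Write p for the Tk-171 fraction. I(M+2)/I(M) = [C(1,1)·p^0·(1−p)] / p^1 = 1·(1−p)/p = 100.0/89.6 = 1.1161
(1−p)/p = 1.1161/1 = 1.1161  ⇒  p = 1/(1 + 1.1161) = 0.4726
Tk-171: 47.26%, Tk-173: 52.74%.

47.26%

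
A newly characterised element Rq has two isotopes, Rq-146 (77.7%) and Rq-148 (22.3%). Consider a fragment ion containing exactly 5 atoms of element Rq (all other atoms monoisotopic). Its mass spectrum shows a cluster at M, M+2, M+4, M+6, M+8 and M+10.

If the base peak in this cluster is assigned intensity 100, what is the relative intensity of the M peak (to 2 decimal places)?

Binomial terms of (0.777 + 0.223)^5: M 0.2832, M+2 0.4064, M+4 0.2333, M+6 0.0670, M+8 0.0096, M+10 0.0006 → M+2 is the base peak.
P(M+2) = C(5,1) × 0.777^4 × 0.223^1 = 5 × 0.36448871 × 0.2230 = 0.406405 (base)
P(M) = C(5,0) × 0.777^5 × 0.223^0 = 1 × 0.28320772 × 1.0000 = 0.283208
Relative intensity = 0.283208 / 0.406405 × 100 = 69.69

69.69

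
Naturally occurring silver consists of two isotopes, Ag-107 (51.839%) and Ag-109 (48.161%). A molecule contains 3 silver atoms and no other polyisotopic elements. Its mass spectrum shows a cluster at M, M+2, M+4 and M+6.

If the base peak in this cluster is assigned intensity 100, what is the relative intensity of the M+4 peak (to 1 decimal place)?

Term probabilities: M 0.1393, M+2 0.3883, M+4 0.3607, M+6 0.1117. Base peak = M+2.
P(M+2) = C(3,1) × 0.51839^2 × 0.48161^1 = 3 × 0.26872819 × 0.48161 = 0.388267 (base)
P(M+4) = C(3,2) × 0.51839^1 × 0.48161^2 = 3 × 0.51839 × 0.23194819 = 0.360719
Relative intensity = 0.360719 / 0.388267 × 100 = 92.9

92.9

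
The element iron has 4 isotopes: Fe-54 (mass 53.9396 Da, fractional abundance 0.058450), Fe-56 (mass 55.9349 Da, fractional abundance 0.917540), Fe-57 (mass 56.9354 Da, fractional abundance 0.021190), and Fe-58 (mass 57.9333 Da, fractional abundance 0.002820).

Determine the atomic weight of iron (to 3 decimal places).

55.845 Da

The abundance-weighted mean is 0.058450 × 53.9396 + 0.917540 × 55.9349 + 0.021190 × 56.9354 + 0.002820 × 57.9333
= 3.15277 + 51.32251 + 1.20646 + 0.16337 = 55.84511 Da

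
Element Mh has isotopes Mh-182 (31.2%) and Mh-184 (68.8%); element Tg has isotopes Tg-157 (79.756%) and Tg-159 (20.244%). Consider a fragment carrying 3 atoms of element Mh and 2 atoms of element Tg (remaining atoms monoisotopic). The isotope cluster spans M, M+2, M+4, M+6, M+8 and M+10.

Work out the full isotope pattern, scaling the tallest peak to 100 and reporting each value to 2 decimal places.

5.39 : 38.39 : 97.07 : 100.00 : 34.40 : 3.72

Element Mh pattern (n=3): 0.03037133 : 0.20091802 : 0.44304998 : 0.32566067
Element Tg pattern (n=2): 0.63610195 : 0.32291609 : 0.04098195
Convolve the two distributions (both contribute in 2-u steps):
  M: 0.03037133×0.63610195 = 0.019319
  M+2: 0.03037133×0.32291609 + 0.20091802×0.63610195 = 0.137612
  M+4: 0.03037133×0.04098195 + 0.20091802×0.32291609 + 0.44304998×0.63610195 = 0.347949
  M+6: 0.20091802×0.04098195 + 0.44304998×0.32291609 + 0.32566067×0.63610195 = 0.358455
  M+8: 0.44304998×0.04098195 + 0.32566067×0.32291609 = 0.123318
  M+10: 0.32566067×0.04098195 = 0.013346
Scale to base peak (0.358455) = 100: 5.39 : 38.39 : 97.07 : 100.00 : 34.40 : 3.72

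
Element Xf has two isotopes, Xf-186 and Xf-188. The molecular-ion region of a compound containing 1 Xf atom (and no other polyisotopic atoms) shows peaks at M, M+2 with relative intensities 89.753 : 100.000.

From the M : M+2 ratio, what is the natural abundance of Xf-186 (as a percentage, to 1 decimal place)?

Let p = fractional abundance of Xf-186. I(M+2)/I(M) = [C(1,1)·p^0·(1−p)] / p^1 = 1·(1−p)/p = 100.000/89.753 = 1.1142
(1−p)/p = 1.1142/1 = 1.1142  ⇒  p = 1/(1 + 1.1142) = 0.4730
Xf-186: 47.3%, Xf-188: 52.7%.

47.3%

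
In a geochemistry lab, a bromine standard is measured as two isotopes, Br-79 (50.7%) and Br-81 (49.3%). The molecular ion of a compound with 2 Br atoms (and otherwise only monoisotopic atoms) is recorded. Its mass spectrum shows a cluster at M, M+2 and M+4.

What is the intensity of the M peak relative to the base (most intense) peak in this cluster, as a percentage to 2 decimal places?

51.42%

(0.507 + 0.493)^2 gives M 0.2570, M+2 0.4999, M+4 0.2430; the largest is M+2.
P(M+2) = C(2,1) × 0.507^1 × 0.493^1 = 2 × 0.5070 × 0.4930 = 0.499902 (base)
P(M) = C(2,0) × 0.507^2 × 0.493^0 = 1 × 0.257049 × 1.0000 = 0.257049
Relative intensity = 0.257049 / 0.499902 × 100 = 51.42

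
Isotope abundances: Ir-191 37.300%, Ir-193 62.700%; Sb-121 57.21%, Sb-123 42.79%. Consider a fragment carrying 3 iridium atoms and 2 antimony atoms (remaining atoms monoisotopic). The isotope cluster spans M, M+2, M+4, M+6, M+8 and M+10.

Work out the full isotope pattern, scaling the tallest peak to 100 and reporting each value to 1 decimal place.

4.9 : 32.3 : 81.9 : 100.0 : 58.5 : 13.1

Iridium pattern (n=3): 0.05189512 : 0.26170165 : 0.43991135 : 0.24649188
Antimony pattern (n=2): 0.32729841 : 0.48960318 : 0.18309841
Convolve the two distributions (both contribute in 2-u steps):
  M: 0.05189512×0.32729841 = 0.016985
  M+2: 0.05189512×0.48960318 + 0.26170165×0.32729841 = 0.111063
  M+4: 0.05189512×0.18309841 + 0.26170165×0.48960318 + 0.43991135×0.32729841 = 0.281614
  M+6: 0.26170165×0.18309841 + 0.43991135×0.48960318 + 0.24649188×0.32729841 = 0.343976
  M+8: 0.43991135×0.18309841 + 0.24649188×0.48960318 = 0.201230
  M+10: 0.24649188×0.18309841 = 0.045132
Scale to base peak (0.343976) = 100: 4.9 : 32.3 : 81.9 : 100.0 : 58.5 : 13.1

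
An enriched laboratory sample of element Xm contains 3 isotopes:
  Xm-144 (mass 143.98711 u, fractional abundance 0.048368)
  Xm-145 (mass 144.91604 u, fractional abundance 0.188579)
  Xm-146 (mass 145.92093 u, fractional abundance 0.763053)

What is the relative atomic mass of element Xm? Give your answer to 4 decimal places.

The abundance-weighted mean is 0.048368 × 143.98711 + 0.188579 × 144.91604 + 0.763053 × 145.92093
= 6.964369 + 27.328122 + 111.345403 = 145.637894 u

145.6379 u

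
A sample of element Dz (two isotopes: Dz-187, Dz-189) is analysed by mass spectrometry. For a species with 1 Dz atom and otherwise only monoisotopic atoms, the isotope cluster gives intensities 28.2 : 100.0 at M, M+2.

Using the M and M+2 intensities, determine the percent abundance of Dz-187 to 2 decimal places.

22.00%

Write p for the Dz-187 fraction. I(M+2)/I(M) = [C(1,1)·p^0·(1−p)] / p^1 = 1·(1−p)/p = 100.0/28.2 = 3.5461
(1−p)/p = 3.5461/1 = 3.5461  ⇒  p = 1/(1 + 3.5461) = 0.2200
Dz-187: 22.00%, Dz-189: 78.00%.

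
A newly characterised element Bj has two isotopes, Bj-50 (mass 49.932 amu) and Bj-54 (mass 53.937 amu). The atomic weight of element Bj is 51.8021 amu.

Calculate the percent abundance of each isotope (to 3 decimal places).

With x = fraction of Bj-50 (so Bj-54 is 1 − x):
49.932·x + 53.937·(1 − x) = 51.8021
(49.932 − 53.937)·x = 51.8021 − 53.937
x = -2.1349 / -4.005 = 0.53306 → 53.306% Bj-50, 46.694% Bj-54.

Bj-50: 53.306%, Bj-54: 46.694%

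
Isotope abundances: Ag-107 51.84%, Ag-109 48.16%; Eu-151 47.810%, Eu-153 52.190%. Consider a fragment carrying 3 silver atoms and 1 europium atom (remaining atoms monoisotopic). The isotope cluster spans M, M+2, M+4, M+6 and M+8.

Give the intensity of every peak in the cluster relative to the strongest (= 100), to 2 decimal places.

Silver pattern (n=3): 0.13931407 : 0.38827347 : 0.36071085 : 0.11170161
Europium pattern (n=1): 0.4781 : 0.5219
Convolve the two distributions (both contribute in 2-u steps):
  M: 0.13931407×0.4781 = 0.066606
  M+2: 0.13931407×0.5219 + 0.38827347×0.4781 = 0.258342
  M+4: 0.38827347×0.5219 + 0.36071085×0.4781 = 0.375096
  M+6: 0.36071085×0.5219 + 0.11170161×0.4781 = 0.241660
  M+8: 0.11170161×0.5219 = 0.058297
Scale to base peak (0.375096) = 100: 17.76 : 68.87 : 100.00 : 64.43 : 15.54

17.76 : 68.87 : 100.00 : 64.43 : 15.54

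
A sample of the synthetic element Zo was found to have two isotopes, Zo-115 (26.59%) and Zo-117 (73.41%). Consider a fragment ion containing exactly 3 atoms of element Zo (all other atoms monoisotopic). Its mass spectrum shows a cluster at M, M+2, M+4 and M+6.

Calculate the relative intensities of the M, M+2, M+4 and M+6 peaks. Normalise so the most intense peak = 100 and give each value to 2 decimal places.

4.37 : 36.22 : 100.00 : 92.03

Expanding (0.2659 + 0.7341)^3:
P(M) = 0.2659^3 = 0.018800
P(M+2) = 3 × 0.2659^2 × 0.7341^1 = 0.155709
P(M+4) = 3 × 0.2659^1 × 0.7341^2 = 0.429883
P(M+6) = 0.7341^3 = 0.395609
The M+4 peak is largest (0.429883); scaling to 100 gives 4.37 : 36.22 : 100.00 : 92.03.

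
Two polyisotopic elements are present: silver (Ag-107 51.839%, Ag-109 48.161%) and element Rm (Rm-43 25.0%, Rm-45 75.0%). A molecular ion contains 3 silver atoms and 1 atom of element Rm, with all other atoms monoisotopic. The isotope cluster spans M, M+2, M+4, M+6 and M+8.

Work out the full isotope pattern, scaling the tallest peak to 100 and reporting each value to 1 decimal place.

Silver pattern (n=3): 0.13930601 : 0.38826655 : 0.36071887 : 0.11170857
Element Rm pattern (n=1): 0.2500 : 0.7500
Convolve the two distributions (both contribute in 2-u steps):
  M: 0.13930601×0.2500 = 0.034827
  M+2: 0.13930601×0.7500 + 0.38826655×0.2500 = 0.201546
  M+4: 0.38826655×0.7500 + 0.36071887×0.2500 = 0.381380
  M+6: 0.36071887×0.7500 + 0.11170857×0.2500 = 0.298466
  M+8: 0.11170857×0.7500 = 0.083781
Scale to base peak (0.381380) = 100: 9.1 : 52.8 : 100.0 : 78.3 : 22.0

9.1 : 52.8 : 100.0 : 78.3 : 22.0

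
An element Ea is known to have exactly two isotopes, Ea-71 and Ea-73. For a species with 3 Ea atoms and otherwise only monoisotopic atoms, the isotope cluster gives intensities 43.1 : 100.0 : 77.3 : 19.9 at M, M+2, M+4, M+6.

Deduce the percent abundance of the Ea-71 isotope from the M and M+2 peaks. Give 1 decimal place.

Let p = fractional abundance of Ea-71. I(M+2)/I(M) = [C(3,1)·p^2·(1−p)] / p^3 = 3·(1−p)/p = 100.0/43.1 = 2.3202
(1−p)/p = 2.3202/3 = 0.7734  ⇒  p = 1/(1 + 0.7734) = 0.5639
Ea-71: 56.4%, Ea-73: 43.6%.

56.4%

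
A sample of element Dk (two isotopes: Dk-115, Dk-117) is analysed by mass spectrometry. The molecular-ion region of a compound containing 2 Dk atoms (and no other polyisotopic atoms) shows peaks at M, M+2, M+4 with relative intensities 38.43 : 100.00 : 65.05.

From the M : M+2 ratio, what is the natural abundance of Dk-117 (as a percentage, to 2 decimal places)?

Write p for the Dk-115 fraction. I(M+2)/I(M) = [C(2,1)·p^1·(1−p)] / p^2 = 2·(1−p)/p = 100.00/38.43 = 2.6021
(1−p)/p = 2.6021/2 = 1.3011  ⇒  p = 1/(1 + 1.3011) = 0.4346
Dk-115: 43.46%, Dk-117: 56.54%.

56.54%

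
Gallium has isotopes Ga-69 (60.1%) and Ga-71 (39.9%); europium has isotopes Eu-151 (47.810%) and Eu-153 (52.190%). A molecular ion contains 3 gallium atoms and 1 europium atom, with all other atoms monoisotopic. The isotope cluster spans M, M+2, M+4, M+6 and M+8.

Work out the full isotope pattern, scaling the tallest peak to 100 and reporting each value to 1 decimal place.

28.6 : 88.2 : 100.0 : 49.7 : 9.1

Gallium pattern (n=3): 0.2170818 : 0.4323576 : 0.2870394 : 0.0635212
Europium pattern (n=1): 0.4781 : 0.5219
Convolve the two distributions (both contribute in 2-u steps):
  M: 0.2170818×0.4781 = 0.103787
  M+2: 0.2170818×0.5219 + 0.4323576×0.4781 = 0.320005
  M+4: 0.4323576×0.5219 + 0.2870394×0.4781 = 0.362881
  M+6: 0.2870394×0.5219 + 0.0635212×0.4781 = 0.180175
  M+8: 0.0635212×0.5219 = 0.033152
Scale to base peak (0.362881) = 100: 28.6 : 88.2 : 100.0 : 49.7 : 9.1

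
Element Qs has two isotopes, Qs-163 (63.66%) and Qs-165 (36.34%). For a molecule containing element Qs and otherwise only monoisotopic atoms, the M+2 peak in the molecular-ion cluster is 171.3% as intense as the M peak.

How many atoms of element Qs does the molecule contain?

3

For n independent Qs atoms, I(M+2)/I(M) = n · (abundance Qs-165) / (abundance Qs-163) = n · 0.3634/0.6366.
n = 1.713 × 0.6366/0.3634 = 3.00 ≈ 3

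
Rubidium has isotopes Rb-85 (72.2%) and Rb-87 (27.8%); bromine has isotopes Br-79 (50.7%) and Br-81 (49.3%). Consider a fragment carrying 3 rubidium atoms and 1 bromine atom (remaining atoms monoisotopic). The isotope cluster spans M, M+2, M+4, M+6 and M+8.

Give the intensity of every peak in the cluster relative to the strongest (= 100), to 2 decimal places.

Rubidium pattern (n=3): 0.37636705 : 0.43475086 : 0.16739714 : 0.02148495
Bromine pattern (n=1): 0.5070 : 0.4930
Convolve the two distributions (both contribute in 2-u steps):
  M: 0.37636705×0.5070 = 0.190818
  M+2: 0.37636705×0.4930 + 0.43475086×0.5070 = 0.405968
  M+4: 0.43475086×0.4930 + 0.16739714×0.5070 = 0.299203
  M+6: 0.16739714×0.4930 + 0.02148495×0.5070 = 0.093420
  M+8: 0.02148495×0.4930 = 0.010592
Scale to base peak (0.405968) = 100: 47.00 : 100.00 : 73.70 : 23.01 : 2.61

47.00 : 100.00 : 73.70 : 23.01 : 2.61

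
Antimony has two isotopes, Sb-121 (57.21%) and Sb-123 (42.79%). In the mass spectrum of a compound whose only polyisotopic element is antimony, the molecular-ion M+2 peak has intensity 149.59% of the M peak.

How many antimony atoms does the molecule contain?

For n independent Sb atoms, I(M+2)/I(M) = n · (abundance Sb-123) / (abundance Sb-121) = n · 0.4279/0.5721.
n = 1.4959 × 0.5721/0.4279 = 2.00 ≈ 2

2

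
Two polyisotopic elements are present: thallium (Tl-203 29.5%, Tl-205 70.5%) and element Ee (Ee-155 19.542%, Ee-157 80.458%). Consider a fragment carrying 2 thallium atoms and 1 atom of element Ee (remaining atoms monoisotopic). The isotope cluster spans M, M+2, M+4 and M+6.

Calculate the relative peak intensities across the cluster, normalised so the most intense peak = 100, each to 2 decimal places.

Thallium pattern (n=2): 0.087025 : 0.41595 : 0.497025
Element Ee pattern (n=1): 0.19542 : 0.80458
Convolve the two distributions (both contribute in 2-u steps):
  M: 0.087025×0.19542 = 0.017006
  M+2: 0.087025×0.80458 + 0.41595×0.19542 = 0.151304
  M+4: 0.41595×0.80458 + 0.497025×0.19542 = 0.431794
  M+6: 0.497025×0.80458 = 0.399896
Scale to base peak (0.431794) = 100: 3.94 : 35.04 : 100.00 : 92.61

3.94 : 35.04 : 100.00 : 92.61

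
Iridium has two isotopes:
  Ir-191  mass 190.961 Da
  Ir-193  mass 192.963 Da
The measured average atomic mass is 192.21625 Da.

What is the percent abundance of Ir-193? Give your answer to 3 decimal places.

Let x be the fractional abundance of Ir-191; then Ir-193 has abundance 1 − x.
190.961·x + 192.963·(1 − x) = 192.21625
(190.961 − 192.963)·x = 192.21625 − 192.963
x = -0.74675 / -2.002 = 0.37300 → 37.300% Ir-191, 62.700% Ir-193.

62.700%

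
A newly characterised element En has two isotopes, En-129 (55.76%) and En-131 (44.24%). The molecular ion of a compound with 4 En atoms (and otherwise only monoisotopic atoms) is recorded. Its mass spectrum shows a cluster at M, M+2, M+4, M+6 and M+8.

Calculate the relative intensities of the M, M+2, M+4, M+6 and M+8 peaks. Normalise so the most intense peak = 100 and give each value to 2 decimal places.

26.48 : 84.03 : 100.00 : 52.89 : 10.49

Expanding (0.5576 + 0.4424)^4:
P(M) = 0.5576^4 = 0.096670
P(M+2) = 4 × 0.5576^3 × 0.4424^1 = 0.306792
P(M+4) = 6 × 0.5576^2 × 0.4424^2 = 0.365113
P(M+6) = 4 × 0.5576^1 × 0.4424^3 = 0.193120
P(M+8) = 0.4424^4 = 0.038305
The M+4 peak is largest (0.365113); scaling to 100 gives 26.48 : 84.03 : 100.00 : 52.89 : 10.49.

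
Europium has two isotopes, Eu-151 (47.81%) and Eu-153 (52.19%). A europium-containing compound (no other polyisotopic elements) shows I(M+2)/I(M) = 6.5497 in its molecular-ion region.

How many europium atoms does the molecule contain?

6

The M+2/M ratio from n Eu atoms is n · q/p = n · 0.5219/0.4781.
n = 6.5497 × 0.4781/0.5219 = 6.00 ≈ 6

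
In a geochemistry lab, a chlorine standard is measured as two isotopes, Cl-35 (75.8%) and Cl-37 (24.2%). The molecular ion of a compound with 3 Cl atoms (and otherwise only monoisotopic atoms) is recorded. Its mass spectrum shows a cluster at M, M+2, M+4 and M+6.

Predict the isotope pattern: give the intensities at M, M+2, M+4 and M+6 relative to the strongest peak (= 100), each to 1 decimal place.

100.0 : 95.8 : 30.6 : 3.3

The 3 Cl atoms are independent, so intensities follow the terms of (0.758 + 0.242)^3.
P(M) = 0.758^3 = 0.435520
P(M+2) = 3 × 0.758^2 × 0.242^1 = 0.417133
P(M+4) = 3 × 0.758^1 × 0.242^2 = 0.133175
P(M+6) = 0.242^3 = 0.014172
The M peak is largest (0.435520); scaling to 100 gives 100.0 : 95.8 : 30.6 : 3.3.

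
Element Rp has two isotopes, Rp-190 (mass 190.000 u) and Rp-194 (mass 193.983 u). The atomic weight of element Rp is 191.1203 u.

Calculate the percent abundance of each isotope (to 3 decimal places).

Writing the weighted mean with unknown fraction x of Rp-190:
190.000·x + 193.983·(1 − x) = 191.1203
(190.000 − 193.983)·x = 191.1203 − 193.983
x = -2.8627 / -3.983 = 0.71873 → 71.873% Rp-190, 28.127% Rp-194.

Rp-190: 71.873%, Rp-194: 28.127%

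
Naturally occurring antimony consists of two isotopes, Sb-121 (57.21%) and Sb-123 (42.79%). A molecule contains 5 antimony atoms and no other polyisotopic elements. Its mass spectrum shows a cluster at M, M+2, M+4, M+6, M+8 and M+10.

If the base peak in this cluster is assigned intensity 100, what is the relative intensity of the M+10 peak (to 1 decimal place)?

4.2

Term probabilities: M 0.0613, M+2 0.2292, M+4 0.3428, M+6 0.2564, M+8 0.0959, M+10 0.0143. Base peak = M+4.
P(M+4) = C(5,2) × 0.5721^3 × 0.4279^2 = 10 × 0.18724742 × 0.18309841 = 0.342847 (base)
P(M+10) = C(5,5) × 0.5721^0 × 0.4279^5 = 1 × 1.0000 × 0.01434536 = 0.014345
Relative intensity = 0.014345 / 0.342847 × 100 = 4.2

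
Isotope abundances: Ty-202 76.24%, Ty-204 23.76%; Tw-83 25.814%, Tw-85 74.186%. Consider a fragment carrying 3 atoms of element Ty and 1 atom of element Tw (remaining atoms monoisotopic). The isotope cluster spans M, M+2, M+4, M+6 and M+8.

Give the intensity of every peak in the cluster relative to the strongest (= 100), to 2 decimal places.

Element Ty pattern (n=3): 0.44314787 : 0.41431768 : 0.12912104 : 0.01341341
Element Tw pattern (n=1): 0.25814 : 0.74186
Convolve the two distributions (both contribute in 2-u steps):
  M: 0.44314787×0.25814 = 0.114394
  M+2: 0.44314787×0.74186 + 0.41431768×0.25814 = 0.435706
  M+4: 0.41431768×0.74186 + 0.12912104×0.25814 = 0.340697
  M+6: 0.12912104×0.74186 + 0.01341341×0.25814 = 0.099252
  M+8: 0.01341341×0.74186 = 0.009951
Scale to base peak (0.435706) = 100: 26.25 : 100.00 : 78.19 : 22.78 : 2.28

26.25 : 100.00 : 78.19 : 22.78 : 2.28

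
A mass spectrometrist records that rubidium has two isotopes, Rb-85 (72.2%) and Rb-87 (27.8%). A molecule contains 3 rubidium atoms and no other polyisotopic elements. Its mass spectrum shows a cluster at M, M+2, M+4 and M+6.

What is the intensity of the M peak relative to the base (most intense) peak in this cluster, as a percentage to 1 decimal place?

Term probabilities: M 0.3764, M+2 0.4348, M+4 0.1674, M+6 0.0215. Base peak = M+2.
P(M+2) = C(3,1) × 0.722^2 × 0.278^1 = 3 × 0.521284 × 0.2780 = 0.434751 (base)
P(M) = C(3,0) × 0.722^3 × 0.278^0 = 1 × 0.37636705 × 1.0000 = 0.376367
Relative intensity = 0.376367 / 0.434751 × 100 = 86.6

86.6%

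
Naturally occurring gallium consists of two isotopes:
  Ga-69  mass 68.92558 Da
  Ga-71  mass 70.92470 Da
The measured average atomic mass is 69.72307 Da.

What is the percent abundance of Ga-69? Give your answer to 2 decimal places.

60.11%

With x = fraction of Ga-69 (so Ga-71 is 1 − x):
68.92558·x + 70.92470·(1 − x) = 69.72307
(68.92558 − 70.92470)·x = 69.72307 − 70.92470
x = -1.20163 / -1.99912 = 0.60108 → 60.11% Ga-69, 39.89% Ga-71.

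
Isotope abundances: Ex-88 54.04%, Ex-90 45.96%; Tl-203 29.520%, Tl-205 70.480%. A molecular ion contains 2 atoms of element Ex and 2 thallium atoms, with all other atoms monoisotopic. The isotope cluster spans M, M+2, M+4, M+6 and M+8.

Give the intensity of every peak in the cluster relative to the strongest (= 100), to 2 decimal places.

6.87 : 44.52 : 100.00 : 90.40 : 28.35

Element Ex pattern (n=2): 0.29203216 : 0.49673568 : 0.21123216
Thallium pattern (n=2): 0.08714304 : 0.41611392 : 0.49674304
Convolve the two distributions (both contribute in 2-u steps):
  M: 0.29203216×0.08714304 = 0.025449
  M+2: 0.29203216×0.41611392 + 0.49673568×0.08714304 = 0.164806
  M+4: 0.29203216×0.49674304 + 0.49673568×0.41611392 + 0.21123216×0.08714304 = 0.370171
  M+6: 0.49673568×0.49674304 + 0.21123216×0.41611392 = 0.334647
  M+8: 0.21123216×0.49674304 = 0.104928
Scale to base peak (0.370171) = 100: 6.87 : 44.52 : 100.00 : 90.40 : 28.35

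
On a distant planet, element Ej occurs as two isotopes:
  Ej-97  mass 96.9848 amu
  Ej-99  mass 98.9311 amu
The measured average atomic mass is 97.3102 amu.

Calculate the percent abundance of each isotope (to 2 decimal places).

Let x be the fractional abundance of Ej-97; then Ej-99 has abundance 1 − x.
96.9848·x + 98.9311·(1 − x) = 97.3102
(96.9848 − 98.9311)·x = 97.3102 − 98.9311
x = -1.6209 / -1.9463 = 0.83281 → 83.28% Ej-97, 16.72% Ej-99.

Ej-97: 83.28%, Ej-99: 16.72%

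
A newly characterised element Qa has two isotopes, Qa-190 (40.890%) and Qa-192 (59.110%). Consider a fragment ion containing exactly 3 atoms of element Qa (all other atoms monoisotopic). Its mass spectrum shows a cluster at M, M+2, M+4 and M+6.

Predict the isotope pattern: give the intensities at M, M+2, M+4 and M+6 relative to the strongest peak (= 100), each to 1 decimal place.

The 3 Qa atoms are independent, so intensities follow the terms of (0.40890 + 0.59110)^3.
P(M) = 0.40890^3 = 0.068368
P(M+2) = 3 × 0.40890^2 × 0.59110^1 = 0.296494
P(M+4) = 3 × 0.40890^1 × 0.59110^2 = 0.428608
P(M+6) = 0.59110^3 = 0.206530
The M+4 peak is largest (0.428608); scaling to 100 gives 16.0 : 69.2 : 100.0 : 48.2.

16.0 : 69.2 : 100.0 : 48.2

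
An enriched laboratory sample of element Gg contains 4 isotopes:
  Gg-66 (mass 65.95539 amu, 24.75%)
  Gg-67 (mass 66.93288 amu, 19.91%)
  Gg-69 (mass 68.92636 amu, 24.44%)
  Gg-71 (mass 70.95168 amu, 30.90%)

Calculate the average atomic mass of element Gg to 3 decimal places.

68.420 amu

Average mass = Σ (abundance × isotope mass) = 0.2475 × 65.95539 + 0.1991 × 66.93288 + 0.2444 × 68.92636 + 0.3090 × 70.95168
= 16.323959 + 13.326336 + 16.845602 + 21.924069 = 68.419966 amu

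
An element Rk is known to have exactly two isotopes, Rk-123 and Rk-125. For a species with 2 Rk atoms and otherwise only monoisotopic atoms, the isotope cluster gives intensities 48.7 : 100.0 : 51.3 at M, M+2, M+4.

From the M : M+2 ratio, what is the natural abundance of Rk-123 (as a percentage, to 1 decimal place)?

49.3%

Write p for the Rk-123 fraction. I(M+2)/I(M) = [C(2,1)·p^1·(1−p)] / p^2 = 2·(1−p)/p = 100.0/48.7 = 2.0534
(1−p)/p = 2.0534/2 = 1.0267  ⇒  p = 1/(1 + 1.0267) = 0.4934
Rk-123: 49.3%, Rk-125: 50.7%.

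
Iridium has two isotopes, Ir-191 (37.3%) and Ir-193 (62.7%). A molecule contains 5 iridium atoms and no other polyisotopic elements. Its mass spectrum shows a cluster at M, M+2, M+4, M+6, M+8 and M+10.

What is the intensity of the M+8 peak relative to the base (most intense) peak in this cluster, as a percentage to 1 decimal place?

84.0%

Term probabilities: M 0.0072, M+2 0.0607, M+4 0.2040, M+6 0.3429, M+8 0.2882, M+10 0.0969. Base peak = M+6.
P(M+6) = C(5,3) × 0.373^2 × 0.627^3 = 10 × 0.139129 × 0.24649188 = 0.342942 (base)
P(M+8) = C(5,4) × 0.373^1 × 0.627^4 = 5 × 0.3730 × 0.15455041 = 0.288237
Relative intensity = 0.288237 / 0.342942 × 100 = 84.0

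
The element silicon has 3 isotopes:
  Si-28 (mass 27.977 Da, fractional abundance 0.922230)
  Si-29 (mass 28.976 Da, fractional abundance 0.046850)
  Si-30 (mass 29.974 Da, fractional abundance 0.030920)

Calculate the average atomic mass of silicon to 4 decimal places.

28.0856 Da

The abundance-weighted mean is 0.922230 × 27.977 + 0.046850 × 28.976 + 0.030920 × 29.974
= 25.80123 + 1.35753 + 0.92680 = 28.08556 Da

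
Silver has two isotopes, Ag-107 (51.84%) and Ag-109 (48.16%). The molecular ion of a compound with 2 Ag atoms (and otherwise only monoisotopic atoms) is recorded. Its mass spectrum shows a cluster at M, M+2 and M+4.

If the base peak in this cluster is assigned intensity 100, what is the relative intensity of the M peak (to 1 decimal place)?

53.8

Term probabilities: M 0.2687, M+2 0.4993, M+4 0.2319. Base peak = M+2.
P(M+2) = C(2,1) × 0.5184^1 × 0.4816^1 = 2 × 0.5184 × 0.4816 = 0.499323 (base)
P(M) = C(2,0) × 0.5184^2 × 0.4816^0 = 1 × 0.26873856 × 1.0000 = 0.268739
Relative intensity = 0.268739 / 0.499323 × 100 = 53.8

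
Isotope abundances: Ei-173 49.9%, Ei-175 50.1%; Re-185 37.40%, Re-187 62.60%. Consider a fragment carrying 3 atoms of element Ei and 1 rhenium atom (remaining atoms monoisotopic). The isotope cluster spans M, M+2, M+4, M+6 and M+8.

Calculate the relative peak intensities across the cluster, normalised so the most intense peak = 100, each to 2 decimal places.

Element Ei pattern (n=3): 0.1242515 : 0.3742485 : 0.3757485 : 0.1257515
Rhenium pattern (n=1): 0.3740 : 0.6260
Convolve the two distributions (both contribute in 2-u steps):
  M: 0.1242515×0.3740 = 0.046470
  M+2: 0.1242515×0.6260 + 0.3742485×0.3740 = 0.217750
  M+4: 0.3742485×0.6260 + 0.3757485×0.3740 = 0.374810
  M+6: 0.3757485×0.6260 + 0.1257515×0.3740 = 0.282250
  M+8: 0.1257515×0.6260 = 0.078720
Scale to base peak (0.374810) = 100: 12.40 : 58.10 : 100.00 : 75.30 : 21.00

12.40 : 58.10 : 100.00 : 75.30 : 21.00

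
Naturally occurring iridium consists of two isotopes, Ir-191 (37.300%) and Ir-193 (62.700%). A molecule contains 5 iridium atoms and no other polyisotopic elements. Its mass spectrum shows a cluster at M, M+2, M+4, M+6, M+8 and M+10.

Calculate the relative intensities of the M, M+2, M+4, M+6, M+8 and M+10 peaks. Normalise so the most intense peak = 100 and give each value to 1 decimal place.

The 5 Ir atoms are independent, so intensities follow the terms of (0.37300 + 0.62700)^5.
P(M) = 0.37300^5 = 0.007220
P(M+2) = 5 × 0.37300^4 × 0.62700^1 = 0.060684
P(M+4) = 10 × 0.37300^3 × 0.62700^2 = 0.204015
P(M+6) = 10 × 0.37300^2 × 0.62700^3 = 0.342942
P(M+8) = 5 × 0.37300^1 × 0.62700^4 = 0.288237
P(M+10) = 0.62700^5 = 0.096903
The M+6 peak is largest (0.342942); scaling to 100 gives 2.1 : 17.7 : 59.5 : 100.0 : 84.0 : 28.3.

2.1 : 17.7 : 59.5 : 100.0 : 84.0 : 28.3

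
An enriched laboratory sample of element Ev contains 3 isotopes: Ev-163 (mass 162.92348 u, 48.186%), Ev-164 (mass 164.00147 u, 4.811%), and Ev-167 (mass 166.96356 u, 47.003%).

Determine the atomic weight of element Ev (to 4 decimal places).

Average mass = Σ (abundance × isotope mass) = 0.48186 × 162.92348 + 0.04811 × 164.00147 + 0.47003 × 166.96356
= 78.506308 + 7.890111 + 78.477882 = 164.874301 u

164.8743 u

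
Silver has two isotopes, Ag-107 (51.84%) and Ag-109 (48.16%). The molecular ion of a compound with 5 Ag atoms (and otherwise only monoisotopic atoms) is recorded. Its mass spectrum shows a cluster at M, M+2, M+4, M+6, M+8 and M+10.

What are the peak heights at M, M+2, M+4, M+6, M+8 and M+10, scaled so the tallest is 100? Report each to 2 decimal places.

Each Ag atom is independently Ag-107 (p = 0.5184) or Ag-109 (q = 0.4816); the cluster is the binomial expansion (p + q)^5.
P(M) = 0.5184^5 = 0.037439
P(M+2) = 5 × 0.5184^4 × 0.4816^1 = 0.173907
P(M+4) = 10 × 0.5184^3 × 0.4816^2 = 0.323123
P(M+6) = 10 × 0.5184^2 × 0.4816^3 = 0.300185
P(M+8) = 5 × 0.5184^1 × 0.4816^4 = 0.139438
P(M+10) = 0.4816^5 = 0.025908
The M+4 peak is largest (0.323123); scaling to 100 gives 11.59 : 53.82 : 100.00 : 92.90 : 43.15 : 8.02.

11.59 : 53.82 : 100.00 : 92.90 : 43.15 : 8.02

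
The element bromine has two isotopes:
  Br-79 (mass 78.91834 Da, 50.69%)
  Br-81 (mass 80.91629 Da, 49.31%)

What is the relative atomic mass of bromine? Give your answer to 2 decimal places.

The abundance-weighted mean is 0.5069 × 78.91834 + 0.4931 × 80.91629
= 40.003707 + 39.899823 = 79.903530 Da

79.90 Da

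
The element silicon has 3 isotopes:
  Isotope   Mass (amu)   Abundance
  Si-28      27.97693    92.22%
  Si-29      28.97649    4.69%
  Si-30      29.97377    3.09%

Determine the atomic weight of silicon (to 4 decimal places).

28.0855 amu

The abundance-weighted mean is 0.9222 × 27.97693 + 0.0469 × 28.97649 + 0.0309 × 29.97377
= 25.800325 + 1.358997 + 0.926189 = 28.085511 amu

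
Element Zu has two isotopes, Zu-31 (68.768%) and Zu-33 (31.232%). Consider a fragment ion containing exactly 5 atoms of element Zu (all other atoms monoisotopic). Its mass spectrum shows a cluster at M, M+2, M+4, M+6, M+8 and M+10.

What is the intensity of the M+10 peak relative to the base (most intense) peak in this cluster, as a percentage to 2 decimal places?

Term probabilities: M 0.1538, M+2 0.3492, M+4 0.3172, M+6 0.1441, M+8 0.0327, M+10 0.0030. Base peak = M+2.
P(M+2) = C(5,1) × 0.68768^4 × 0.31232^1 = 5 × 0.22363799 × 0.31232 = 0.349233 (base)
P(M+10) = C(5,5) × 0.68768^0 × 0.31232^5 = 1 × 1.0000 × 0.00297166 = 0.002972
Relative intensity = 0.002972 / 0.349233 × 100 = 0.85

0.85%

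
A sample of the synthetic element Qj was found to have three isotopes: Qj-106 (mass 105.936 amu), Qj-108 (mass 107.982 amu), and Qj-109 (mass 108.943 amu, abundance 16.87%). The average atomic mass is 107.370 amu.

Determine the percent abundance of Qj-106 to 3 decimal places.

37.836%

Let x and y be the fractions of Qj-106 and Qj-108. Then x + y = 1 − 0.1687 = 0.8313 and 105.936x + 107.982y = 107.370 − 0.1687×108.943 = 88.9913159.
Substituting: 105.936x + 107.982(0.8313 − x) = 88.9913159
(105.936 − 107.982)x = -0.7741207  ⇒  x = 0.37836, y = 0.45294
Qj-106: 37.836%, Qj-108: 45.294%.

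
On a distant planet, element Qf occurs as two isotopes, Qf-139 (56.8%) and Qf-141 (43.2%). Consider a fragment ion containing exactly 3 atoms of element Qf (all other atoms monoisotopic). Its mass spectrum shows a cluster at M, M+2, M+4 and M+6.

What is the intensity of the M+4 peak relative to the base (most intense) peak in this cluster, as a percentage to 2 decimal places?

76.06%

Term probabilities: M 0.1833, M+2 0.4181, M+4 0.3180, M+6 0.0806. Base peak = M+2.
P(M+2) = C(3,1) × 0.568^2 × 0.432^1 = 3 × 0.322624 × 0.4320 = 0.418121 (base)
P(M+4) = C(3,2) × 0.568^1 × 0.432^2 = 3 × 0.5680 × 0.186624 = 0.318007
Relative intensity = 0.318007 / 0.418121 × 100 = 76.06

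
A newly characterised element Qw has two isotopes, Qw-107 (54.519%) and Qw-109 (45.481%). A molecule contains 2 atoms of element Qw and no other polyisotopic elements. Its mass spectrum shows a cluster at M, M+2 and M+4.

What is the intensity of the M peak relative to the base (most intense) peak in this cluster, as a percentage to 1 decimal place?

59.9%

Binomial terms of (0.54519 + 0.45481)^2: M 0.2972, M+2 0.4959, M+4 0.2069 → M+2 is the base peak.
P(M+2) = C(2,1) × 0.54519^1 × 0.45481^1 = 2 × 0.54519 × 0.45481 = 0.495916 (base)
P(M) = C(2,0) × 0.54519^2 × 0.45481^0 = 1 × 0.29723214 × 1.0000 = 0.297232
Relative intensity = 0.297232 / 0.495916 × 100 = 59.9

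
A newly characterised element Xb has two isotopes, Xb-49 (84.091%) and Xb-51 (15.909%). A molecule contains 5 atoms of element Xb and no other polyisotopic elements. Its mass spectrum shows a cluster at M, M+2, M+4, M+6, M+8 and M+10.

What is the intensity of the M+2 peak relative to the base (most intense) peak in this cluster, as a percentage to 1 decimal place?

Term probabilities: M 0.4205, M+2 0.3978, M+4 0.1505, M+6 0.0285, M+8 0.0027, M+10 0.0001. Base peak = M.
P(M) = C(5,0) × 0.84091^5 × 0.15909^0 = 1 × 0.42048217 × 1.0000 = 0.420482 (base)
P(M+2) = C(5,1) × 0.84091^4 × 0.15909^1 = 5 × 0.50003231 × 0.15909 = 0.397751
Relative intensity = 0.397751 / 0.420482 × 100 = 94.6

94.6%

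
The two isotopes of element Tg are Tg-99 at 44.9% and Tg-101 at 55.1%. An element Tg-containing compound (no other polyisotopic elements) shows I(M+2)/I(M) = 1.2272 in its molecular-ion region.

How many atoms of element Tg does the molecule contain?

For n independent Tg atoms, I(M+2)/I(M) = n · (abundance Tg-101) / (abundance Tg-99) = n · 0.551/0.449.
n = 1.2272 × 0.449/0.551 = 1.00 ≈ 1

1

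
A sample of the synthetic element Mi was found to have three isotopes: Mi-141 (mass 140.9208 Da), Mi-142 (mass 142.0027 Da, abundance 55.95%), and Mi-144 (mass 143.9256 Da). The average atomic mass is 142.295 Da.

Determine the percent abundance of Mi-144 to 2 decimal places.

The remaining 44.05% is split between Mi-141 (fraction x) and Mi-144 (fraction 0.4405 − x).
Substituting: 140.9208x + 143.9256(0.4405 − x) = 62.84448935
(140.9208 − 143.9256)x = -0.55473745  ⇒  x = 0.18462, y = 0.25588
Mi-141: 18.46%, Mi-144: 25.59%.

25.59%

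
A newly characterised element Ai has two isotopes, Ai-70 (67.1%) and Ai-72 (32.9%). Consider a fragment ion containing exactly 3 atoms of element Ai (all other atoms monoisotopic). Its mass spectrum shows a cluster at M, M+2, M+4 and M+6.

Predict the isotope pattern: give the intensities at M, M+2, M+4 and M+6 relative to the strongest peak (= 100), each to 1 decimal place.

68.0 : 100.0 : 49.0 : 8.0

Expanding (0.671 + 0.329)^3:
P(M) = 0.671^3 = 0.302112
P(M+2) = 3 × 0.671^2 × 0.329^1 = 0.444388
P(M+4) = 3 × 0.671^1 × 0.329^2 = 0.217889
P(M+6) = 0.329^3 = 0.035611
The M+2 peak is largest (0.444388); scaling to 100 gives 68.0 : 100.0 : 49.0 : 8.0.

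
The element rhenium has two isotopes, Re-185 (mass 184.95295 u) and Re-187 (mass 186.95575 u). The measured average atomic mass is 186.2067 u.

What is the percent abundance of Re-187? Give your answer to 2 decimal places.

Let x be the fractional abundance of Re-185; then Re-187 has abundance 1 − x.
184.95295·x + 186.95575·(1 − x) = 186.2067
(184.95295 − 186.95575)·x = 186.2067 − 186.95575
x = -0.74905 / -2.00280 = 0.37400 → 37.40% Re-185, 62.60% Re-187.

62.60%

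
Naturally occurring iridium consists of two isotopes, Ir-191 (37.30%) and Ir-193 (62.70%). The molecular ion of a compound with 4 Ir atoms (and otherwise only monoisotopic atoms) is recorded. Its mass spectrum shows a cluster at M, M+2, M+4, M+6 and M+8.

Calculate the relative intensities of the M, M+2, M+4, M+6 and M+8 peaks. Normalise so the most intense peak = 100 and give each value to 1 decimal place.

5.3 : 35.4 : 89.2 : 100.0 : 42.0

The 4 Ir atoms are independent, so intensities follow the terms of (0.3730 + 0.6270)^4.
P(M) = 0.3730^4 = 0.019357
P(M+2) = 4 × 0.3730^3 × 0.6270^1 = 0.130153
P(M+4) = 6 × 0.3730^2 × 0.6270^2 = 0.328174
P(M+6) = 4 × 0.3730^1 × 0.6270^3 = 0.367766
P(M+8) = 0.6270^4 = 0.154550
The M+6 peak is largest (0.367766); scaling to 100 gives 5.3 : 35.4 : 89.2 : 100.0 : 42.0.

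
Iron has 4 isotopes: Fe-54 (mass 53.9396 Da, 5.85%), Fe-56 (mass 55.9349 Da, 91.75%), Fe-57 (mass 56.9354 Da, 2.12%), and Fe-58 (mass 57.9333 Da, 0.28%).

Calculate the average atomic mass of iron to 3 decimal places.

Weight each isotope mass by its fractional abundance: 0.0585 × 53.9396 + 0.9175 × 55.9349 + 0.0212 × 56.9354 + 0.0028 × 57.9333
= 3.15547 + 51.32027 + 1.20703 + 0.16221 = 55.84498 Da

55.845 Da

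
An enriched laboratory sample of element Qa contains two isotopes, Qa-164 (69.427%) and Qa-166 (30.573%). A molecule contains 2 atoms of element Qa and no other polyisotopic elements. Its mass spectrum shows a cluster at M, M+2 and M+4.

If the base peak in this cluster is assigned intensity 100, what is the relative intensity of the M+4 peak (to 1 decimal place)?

19.4

(0.69427 + 0.30573)^2 gives M 0.4820, M+2 0.4245, M+4 0.0935; the largest is M.
P(M) = C(2,0) × 0.69427^2 × 0.30573^0 = 1 × 0.48201083 × 1.0000 = 0.482011 (base)
P(M+4) = C(2,2) × 0.69427^0 × 0.30573^2 = 1 × 1.0000 × 0.09347083 = 0.093471
Relative intensity = 0.093471 / 0.482011 × 100 = 19.4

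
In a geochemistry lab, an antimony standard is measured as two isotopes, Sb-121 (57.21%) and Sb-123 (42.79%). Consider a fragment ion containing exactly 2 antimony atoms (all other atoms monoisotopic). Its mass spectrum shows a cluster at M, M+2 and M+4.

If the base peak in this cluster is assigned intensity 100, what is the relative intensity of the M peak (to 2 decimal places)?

66.85

Term probabilities: M 0.3273, M+2 0.4896, M+4 0.1831. Base peak = M+2.
P(M+2) = C(2,1) × 0.5721^1 × 0.4279^1 = 2 × 0.5721 × 0.4279 = 0.489603 (base)
P(M) = C(2,0) × 0.5721^2 × 0.4279^0 = 1 × 0.32729841 × 1.0000 = 0.327298
Relative intensity = 0.327298 / 0.489603 × 100 = 66.85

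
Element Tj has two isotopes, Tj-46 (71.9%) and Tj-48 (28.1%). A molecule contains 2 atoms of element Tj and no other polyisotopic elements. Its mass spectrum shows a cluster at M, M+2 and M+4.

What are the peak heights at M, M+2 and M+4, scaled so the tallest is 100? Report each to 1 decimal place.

The 2 Tj atoms are independent, so intensities follow the terms of (0.719 + 0.281)^2.
P(M) = 0.719^2 = 0.516961
P(M+2) = 2 × 0.719^1 × 0.281^1 = 0.404078
P(M+4) = 0.281^2 = 0.078961
The M peak is largest (0.516961); scaling to 100 gives 100.0 : 78.2 : 15.3.

100.0 : 78.2 : 15.3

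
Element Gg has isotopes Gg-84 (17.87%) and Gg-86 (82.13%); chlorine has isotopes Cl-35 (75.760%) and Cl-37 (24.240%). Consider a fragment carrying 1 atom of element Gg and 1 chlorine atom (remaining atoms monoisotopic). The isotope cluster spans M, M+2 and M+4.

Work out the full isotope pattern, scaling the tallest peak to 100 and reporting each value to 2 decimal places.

20.34 : 100.00 : 29.91

Element Gg pattern (n=1): 0.1787 : 0.8213
Chlorine pattern (n=1): 0.7576 : 0.2424
Convolve the two distributions (both contribute in 2-u steps):
  M: 0.1787×0.7576 = 0.135383
  M+2: 0.1787×0.2424 + 0.8213×0.7576 = 0.665534
  M+4: 0.8213×0.2424 = 0.199083
Scale to base peak (0.665534) = 100: 20.34 : 100.00 : 29.91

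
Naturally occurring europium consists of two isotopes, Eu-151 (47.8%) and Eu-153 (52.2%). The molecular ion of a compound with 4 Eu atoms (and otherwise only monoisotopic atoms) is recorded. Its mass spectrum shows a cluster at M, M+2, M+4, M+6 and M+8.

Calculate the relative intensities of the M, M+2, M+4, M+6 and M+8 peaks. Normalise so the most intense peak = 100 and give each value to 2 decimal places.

Each Eu atom is independently Eu-151 (p = 0.478) or Eu-153 (q = 0.522); the cluster is the binomial expansion (p + q)^4.
P(M) = 0.478^4 = 0.052205
P(M+2) = 4 × 0.478^3 × 0.522^1 = 0.228042
P(M+4) = 6 × 0.478^2 × 0.522^2 = 0.373549
P(M+6) = 4 × 0.478^1 × 0.522^3 = 0.271956
P(M+8) = 0.522^4 = 0.074248
The M+4 peak is largest (0.373549); scaling to 100 gives 13.98 : 61.05 : 100.00 : 72.80 : 19.88.

13.98 : 61.05 : 100.00 : 72.80 : 19.88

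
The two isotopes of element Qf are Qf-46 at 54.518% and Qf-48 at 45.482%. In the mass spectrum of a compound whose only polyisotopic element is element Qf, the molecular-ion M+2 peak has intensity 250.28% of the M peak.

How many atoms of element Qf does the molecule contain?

3

With n Qf atoms, P(M+2)/P(M) = C(n,1)·p^(n−1)q / p^n = n·q/p = n · 0.45482/0.54518.
n = 2.5028 × 0.54518/0.45482 = 3.00 ≈ 3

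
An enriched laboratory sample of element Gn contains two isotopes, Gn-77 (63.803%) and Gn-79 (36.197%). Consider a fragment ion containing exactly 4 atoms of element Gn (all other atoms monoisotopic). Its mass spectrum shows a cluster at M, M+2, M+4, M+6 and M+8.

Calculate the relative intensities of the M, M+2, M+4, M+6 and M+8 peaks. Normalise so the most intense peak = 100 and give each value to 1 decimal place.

44.1 : 100.0 : 85.1 : 32.2 : 4.6

Expanding (0.63803 + 0.36197)^4:
P(M) = 0.63803^4 = 0.165716
P(M+2) = 4 × 0.63803^3 × 0.36197^1 = 0.376059
P(M+4) = 6 × 0.63803^2 × 0.36197^2 = 0.320021
P(M+6) = 4 × 0.63803^1 × 0.36197^3 = 0.121037
P(M+8) = 0.36197^4 = 0.017167
The M+2 peak is largest (0.376059); scaling to 100 gives 44.1 : 100.0 : 85.1 : 32.2 : 4.6.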